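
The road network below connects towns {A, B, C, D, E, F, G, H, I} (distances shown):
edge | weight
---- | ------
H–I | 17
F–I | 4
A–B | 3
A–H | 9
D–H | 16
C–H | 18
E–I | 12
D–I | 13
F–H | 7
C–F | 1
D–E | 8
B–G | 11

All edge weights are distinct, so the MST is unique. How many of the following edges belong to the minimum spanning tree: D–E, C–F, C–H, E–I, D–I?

3

Kruskal: consider edges lightest-first.
C–F (1): add — endpoints in different components.
A–B (3): add — endpoints in different components.
F–I (4): add — endpoints in different components.
F–H (7): add — endpoints in different components.
D–E (8): add — endpoints in different components.
A–H (9): add — endpoints in different components.
B–G (11): add — endpoints in different components.
E–I (12): add — endpoints in different components.
MST edge set: {C–F, A–B, F–I, F–H, D–E, A–H, B–G, E–I}.
Of the listed edges, {D–E, C–F, E–I} are in the MST → 3.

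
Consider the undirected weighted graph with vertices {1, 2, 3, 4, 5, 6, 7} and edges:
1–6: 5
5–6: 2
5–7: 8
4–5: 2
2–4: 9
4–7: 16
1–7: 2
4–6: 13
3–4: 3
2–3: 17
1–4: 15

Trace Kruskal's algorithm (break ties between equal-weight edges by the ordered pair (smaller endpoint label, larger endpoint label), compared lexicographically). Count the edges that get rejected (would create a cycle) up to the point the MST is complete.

1

Kruskal's algorithm — process edges by increasing weight (ties by edge label):
1–7 (2): add. Components now {1,7} {2} {3} {4} {5} {6}
4–5 (2): add. Components now {1,7} {2} {3} {4,5} {6}
5–6 (2): add. Components now {1,7} {2} {3} {4,5,6}
3–4 (3): add. Components now {1,7} {2} {3,4,5,6}
1–6 (5): add. Components now {1,3,4,5,6,7} {2}
5–7 (8): skip — 5 and 7 already connected.
2–4 (9): add. Components now {1,2,3,4,5,6,7}
Edges rejected before the tree was complete: 1.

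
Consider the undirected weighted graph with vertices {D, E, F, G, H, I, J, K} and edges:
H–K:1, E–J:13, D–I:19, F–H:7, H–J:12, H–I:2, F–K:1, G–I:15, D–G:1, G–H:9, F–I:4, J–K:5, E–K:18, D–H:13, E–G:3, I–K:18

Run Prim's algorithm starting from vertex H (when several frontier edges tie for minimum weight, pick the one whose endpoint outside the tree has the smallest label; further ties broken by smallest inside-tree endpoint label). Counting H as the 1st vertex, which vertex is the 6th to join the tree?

G

Prim's algorithm from H:
Step 1: cheapest edge leaving the tree is H–K (1); add K.
Step 2: cheapest edge leaving the tree is F–K (1); add F.
Step 3: cheapest edge leaving the tree is H–I (2); add I.
Step 4: cheapest edge leaving the tree is J–K (5); add J.
Step 5: cheapest edge leaving the tree is G–H (9); add G.
Step 6: cheapest edge leaving the tree is D–G (1); add D.
Step 7: cheapest edge leaving the tree is E–G (3); add E.
Vertex order: H, K, F, I, J, G, D, E. The 6th vertex is G.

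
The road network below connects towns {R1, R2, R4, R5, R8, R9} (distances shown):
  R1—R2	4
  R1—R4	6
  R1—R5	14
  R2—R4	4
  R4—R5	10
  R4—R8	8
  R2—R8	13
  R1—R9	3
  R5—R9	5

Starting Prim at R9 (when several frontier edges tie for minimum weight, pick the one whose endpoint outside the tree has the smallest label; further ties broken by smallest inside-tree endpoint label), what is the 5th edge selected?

R4-R8

Prim's algorithm from R9:
Step 1: cheapest edge leaving the tree is R1—R9 (3); add R1.
Step 2: cheapest edge leaving the tree is R1—R2 (4); add R2.
Step 3: cheapest edge leaving the tree is R2—R4 (4); add R4.
Step 4: cheapest edge leaving the tree is R5—R9 (5); add R5.
Step 5: cheapest edge leaving the tree is R4—R8 (8); add R8.
The 5th edge added is R4—R8.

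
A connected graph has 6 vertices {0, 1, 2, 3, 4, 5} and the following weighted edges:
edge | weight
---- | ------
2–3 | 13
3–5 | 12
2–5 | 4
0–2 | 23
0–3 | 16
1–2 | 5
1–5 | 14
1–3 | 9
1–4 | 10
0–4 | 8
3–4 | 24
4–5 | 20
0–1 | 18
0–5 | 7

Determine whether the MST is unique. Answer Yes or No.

Kruskal: consider edges lightest-first.
2–5 (4): add — endpoints in different components.
1–2 (5): add — endpoints in different components.
0–5 (7): add — endpoints in different components.
0–4 (8): add — endpoints in different components.
1–3 (9): add — endpoints in different components.
Every non-tree edge has weight strictly greater than the heaviest edge on the tree path between its endpoints, so the MST is unique.

Yes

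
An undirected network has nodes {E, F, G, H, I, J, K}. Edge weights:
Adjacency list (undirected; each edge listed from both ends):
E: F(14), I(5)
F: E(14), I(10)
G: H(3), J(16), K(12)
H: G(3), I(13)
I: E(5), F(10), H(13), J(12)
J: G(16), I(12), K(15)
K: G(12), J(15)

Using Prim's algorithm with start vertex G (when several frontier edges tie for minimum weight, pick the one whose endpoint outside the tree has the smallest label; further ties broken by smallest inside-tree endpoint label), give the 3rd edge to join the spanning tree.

H-I

Prim's algorithm from G:
Step 1: cheapest edge leaving the tree is G–H (3); add H.
Step 2: cheapest edge leaving the tree is G–K (12); add K.
Step 3: cheapest edge leaving the tree is H–I (13); add I.
Step 4: cheapest edge leaving the tree is E–I (5); add E.
Step 5: cheapest edge leaving the tree is F–I (10); add F.
Step 6: cheapest edge leaving the tree is I–J (12); add J.
The 3rd edge added is H–I.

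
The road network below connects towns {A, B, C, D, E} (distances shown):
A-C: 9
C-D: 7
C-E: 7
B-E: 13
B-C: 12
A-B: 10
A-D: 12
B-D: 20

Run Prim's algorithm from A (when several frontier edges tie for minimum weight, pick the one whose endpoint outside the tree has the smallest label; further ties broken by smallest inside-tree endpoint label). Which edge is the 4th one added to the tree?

Prim's algorithm from A:
Step 1: cheapest edge leaving the tree is A-C (9); add C.
Step 2: cheapest edge leaving the tree is C-D (7); add D.
Step 3: cheapest edge leaving the tree is C-E (7); add E.
Step 4: cheapest edge leaving the tree is A-B (10); add B.
The 4th edge added is A-B.

A-B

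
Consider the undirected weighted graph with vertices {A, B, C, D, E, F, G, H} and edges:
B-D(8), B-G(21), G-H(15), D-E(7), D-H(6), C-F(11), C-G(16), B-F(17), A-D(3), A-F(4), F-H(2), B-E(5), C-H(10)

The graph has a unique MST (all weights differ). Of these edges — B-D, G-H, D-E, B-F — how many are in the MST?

2

Kruskal: consider edges lightest-first.
F-H (2): add — endpoints in different components.
A-D (3): add — endpoints in different components.
A-F (4): add — endpoints in different components.
B-E (5): add — endpoints in different components.
D-H (6): skip — D and H already connected.
D-E (7): add — endpoints in different components.
B-D (8): skip — B and D already connected.
C-H (10): add — endpoints in different components.
C-F (11): skip — C and F already connected.
G-H (15): add — endpoints in different components.
MST edge set: {F-H, A-D, A-F, B-E, D-E, C-H, G-H}.
Of the listed edges, {G-H, D-E} are in the MST → 2.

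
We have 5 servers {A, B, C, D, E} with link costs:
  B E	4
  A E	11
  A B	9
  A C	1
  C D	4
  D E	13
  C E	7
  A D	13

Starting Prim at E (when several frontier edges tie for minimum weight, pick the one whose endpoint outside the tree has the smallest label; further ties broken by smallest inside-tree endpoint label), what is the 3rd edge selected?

A-C

Prim, starting at E.
Step 1: frontier [B E 4, C E 7, A E 11, D E 13] → take B E (4); add B.
Step 2: frontier [A B 9, C E 7, A E 11, D E 13] → take C E (7); add C.
Step 3: frontier [A B 9, A C 1, C D 4, A E 11, D E 13] → take A C (1); add A.
Step 4: frontier [A D 13, C D 4, D E 13] → take C D (4); add D.
The 3rd edge added is A C.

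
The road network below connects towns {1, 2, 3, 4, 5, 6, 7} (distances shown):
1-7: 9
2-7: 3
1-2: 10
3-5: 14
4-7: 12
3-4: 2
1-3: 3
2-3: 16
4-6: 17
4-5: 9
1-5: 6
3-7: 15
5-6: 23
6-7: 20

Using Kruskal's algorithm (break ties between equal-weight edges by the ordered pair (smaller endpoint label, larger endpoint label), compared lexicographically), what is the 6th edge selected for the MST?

4-6

Kruskal's algorithm — process edges by increasing weight (ties by edge label):
3-4 (2): add. Components now {1} {2} {3,4} {5} {6} {7}
1-3 (3): add. Components now {1,3,4} {2} {5} {6} {7}
2-7 (3): add. Components now {1,3,4} {2,7} {5} {6}
1-5 (6): add. Components now {1,3,4,5} {2,7} {6}
1-7 (9): add. Components now {1,2,3,4,5,7} {6}
4-5 (9): skip — 4 and 5 already connected.
1-2 (10): skip — 1 and 2 already connected.
4-7 (12): skip — 4 and 7 already connected.
3-5 (14): skip — 3 and 5 already connected.
3-7 (15): skip — 3 and 7 already connected.
2-3 (16): skip — 2 and 3 already connected.
4-6 (17): add. Components now {1,2,3,4,5,6,7}
The 6th edge added is 4-6.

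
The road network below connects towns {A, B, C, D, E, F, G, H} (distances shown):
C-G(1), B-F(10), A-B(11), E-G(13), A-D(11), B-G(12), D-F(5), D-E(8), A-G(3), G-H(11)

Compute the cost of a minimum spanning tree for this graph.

Prim, starting at E.
Step 1: frontier [D-E 8, E-G 13] → take D-E (8); add D.
Step 2: frontier [D-F 5, A-D 11, E-G 13] → take D-F (5); add F.
Step 3: frontier [A-D 11, E-G 13, B-F 10] → take B-F (10); add B.
Step 4: frontier [A-B 11, B-G 12, A-D 11, E-G 13] → take A-B (11); add A.
Step 5: frontier [A-G 3, B-G 12, E-G 13] → take A-G (3); add G.
Step 6: frontier [C-G 1, G-H 11] → take C-G (1); add C.
Step 7: frontier [G-H 11] → take G-H (11); add H.
MST edges: D-E, D-F, B-F, A-B, A-G, C-G, G-H; total weight 8+5+10+11+3+1+11 = 49.

49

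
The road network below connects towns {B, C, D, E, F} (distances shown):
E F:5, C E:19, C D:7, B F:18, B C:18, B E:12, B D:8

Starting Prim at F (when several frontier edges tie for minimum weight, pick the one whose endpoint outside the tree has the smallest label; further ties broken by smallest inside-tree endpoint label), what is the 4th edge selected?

Prim's algorithm from F:
Step 1: cheapest edge leaving the tree is E F (5); add E.
Step 2: cheapest edge leaving the tree is B E (12); add B.
Step 3: cheapest edge leaving the tree is B D (8); add D.
Step 4: cheapest edge leaving the tree is C D (7); add C.
The 4th edge added is C D.

C-D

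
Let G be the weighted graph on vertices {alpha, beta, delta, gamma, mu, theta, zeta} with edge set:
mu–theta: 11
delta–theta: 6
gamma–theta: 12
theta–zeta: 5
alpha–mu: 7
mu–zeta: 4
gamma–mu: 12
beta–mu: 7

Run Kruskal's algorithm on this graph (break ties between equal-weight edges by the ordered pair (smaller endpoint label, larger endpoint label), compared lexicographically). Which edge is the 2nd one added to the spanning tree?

theta-zeta

Sort edges by weight, then run Kruskal:
mu–zeta (4): add. Components now {mu,zeta} {beta} {theta} {alpha} {delta} {gamma}
theta–zeta (5): add. Components now {mu,theta,zeta} {beta} {alpha} {delta} {gamma}
delta–theta (6): add. Components now {delta,mu,theta,zeta} {beta} {alpha} {gamma}
alpha–mu (7): add. Components now {alpha,delta,mu,theta,zeta} {beta} {gamma}
beta–mu (7): add. Components now {alpha,beta,delta,mu,theta,zeta} {gamma}
mu–theta (11): skip — theta and mu already connected.
gamma–mu (12): add. Components now {alpha,beta,delta,gamma,mu,theta,zeta}
The 2nd edge added is theta–zeta.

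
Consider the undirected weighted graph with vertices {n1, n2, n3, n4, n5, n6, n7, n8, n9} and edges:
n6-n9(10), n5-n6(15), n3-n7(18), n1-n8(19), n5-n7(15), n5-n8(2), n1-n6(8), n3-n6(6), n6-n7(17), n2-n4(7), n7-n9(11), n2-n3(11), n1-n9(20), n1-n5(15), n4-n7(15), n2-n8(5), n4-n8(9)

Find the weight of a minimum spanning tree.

Prim's algorithm from n7:
Step 1: cheapest edge leaving the tree is n7-n9 (11); add n9.
Step 2: cheapest edge leaving the tree is n6-n9 (10); add n6.
Step 3: cheapest edge leaving the tree is n3-n6 (6); add n3.
Step 4: cheapest edge leaving the tree is n1-n6 (8); add n1.
Step 5: cheapest edge leaving the tree is n2-n3 (11); add n2.
Step 6: cheapest edge leaving the tree is n2-n8 (5); add n8.
Step 7: cheapest edge leaving the tree is n5-n8 (2); add n5.
Step 8: cheapest edge leaving the tree is n2-n4 (7); add n4.
MST edges: n7-n9, n6-n9, n3-n6, n1-n6, n2-n3, n2-n8, n5-n8, n2-n4; total weight 11+10+6+8+11+5+2+7 = 60.

60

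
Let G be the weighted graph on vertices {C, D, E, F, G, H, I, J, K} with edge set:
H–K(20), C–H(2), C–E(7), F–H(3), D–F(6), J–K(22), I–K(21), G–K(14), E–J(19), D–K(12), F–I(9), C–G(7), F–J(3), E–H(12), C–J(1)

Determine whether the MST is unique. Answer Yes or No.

Kruskal: consider edges lightest-first.
C–J (1): add — endpoints in different components.
C–H (2): add — endpoints in different components.
F–H (3): add — endpoints in different components.
F–J (3): skip — F and J already connected.
D–F (6): add — endpoints in different components.
C–E (7): add — endpoints in different components.
C–G (7): add — endpoints in different components.
F–I (9): add — endpoints in different components.
D–K (12): add — endpoints in different components.
Non-tree edge F–J has weight 3, equal to the heaviest edge on its tree cycle — swapping gives another MST of the same weight. Not unique.

No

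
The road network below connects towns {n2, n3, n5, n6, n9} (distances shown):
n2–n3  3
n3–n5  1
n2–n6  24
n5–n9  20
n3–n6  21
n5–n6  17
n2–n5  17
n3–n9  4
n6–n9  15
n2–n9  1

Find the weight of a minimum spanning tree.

Kruskal: consider edges lightest-first.
n2–n9 (1): add — endpoints in different components.
n3–n5 (1): add — endpoints in different components.
n2–n3 (3): add — endpoints in different components.
n3–n9 (4): skip — n3 and n9 already connected.
n6–n9 (15): add — endpoints in different components.
MST edges: n2–n9, n3–n5, n2–n3, n6–n9; total weight 1+1+3+15 = 20.

20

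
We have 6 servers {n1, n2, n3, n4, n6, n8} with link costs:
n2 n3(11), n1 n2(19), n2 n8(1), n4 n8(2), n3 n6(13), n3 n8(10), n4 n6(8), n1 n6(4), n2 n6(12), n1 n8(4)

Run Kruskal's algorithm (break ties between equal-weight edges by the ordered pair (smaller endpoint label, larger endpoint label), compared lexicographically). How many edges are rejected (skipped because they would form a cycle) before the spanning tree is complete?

1

Kruskal's algorithm — process edges by increasing weight (ties by edge label):
n2 n8 (1): add — endpoints in different components.
n4 n8 (2): add — endpoints in different components.
n1 n6 (4): add — endpoints in different components.
n1 n8 (4): add — endpoints in different components.
n4 n6 (8): skip — n4 and n6 already connected.
n3 n8 (10): add — endpoints in different components.
Edges rejected before the tree was complete: 1.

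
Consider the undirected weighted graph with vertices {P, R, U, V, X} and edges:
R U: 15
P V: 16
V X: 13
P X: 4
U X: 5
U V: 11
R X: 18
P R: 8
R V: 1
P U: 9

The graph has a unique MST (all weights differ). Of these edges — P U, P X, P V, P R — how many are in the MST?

2

Sort edges by weight, then run Kruskal:
R V (1): add. Components now {R,V} {X} {U} {P}
P X (4): add. Components now {R,V} {P,X} {U}
U X (5): add. Components now {R,V} {P,U,X}
P R (8): add. Components now {P,R,U,V,X}
MST edge set: {R V, P X, U X, P R}.
Of the listed edges, {P X, P R} are in the MST → 2.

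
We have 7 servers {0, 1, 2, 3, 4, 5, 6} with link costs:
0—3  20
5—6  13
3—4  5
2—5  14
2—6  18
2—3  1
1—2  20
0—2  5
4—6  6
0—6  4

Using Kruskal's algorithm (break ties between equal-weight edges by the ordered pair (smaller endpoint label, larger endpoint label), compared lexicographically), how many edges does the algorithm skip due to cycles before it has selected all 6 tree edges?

4

Kruskal's algorithm — process edges by increasing weight (ties by edge label):
2—3 (1): add. Components now {0} {1} {2,3} {4} {5} {6}
0—6 (4): add. Components now {0,6} {1} {2,3} {4} {5}
0—2 (5): add. Components now {0,2,3,6} {1} {4} {5}
3—4 (5): add. Components now {0,2,3,4,6} {1} {5}
4—6 (6): skip — 4 and 6 already connected.
5—6 (13): add. Components now {0,2,3,4,5,6} {1}
2—5 (14): skip — 2 and 5 already connected.
2—6 (18): skip — 2 and 6 already connected.
0—3 (20): skip — 0 and 3 already connected.
1—2 (20): add. Components now {0,1,2,3,4,5,6}
Edges rejected before the tree was complete: 4.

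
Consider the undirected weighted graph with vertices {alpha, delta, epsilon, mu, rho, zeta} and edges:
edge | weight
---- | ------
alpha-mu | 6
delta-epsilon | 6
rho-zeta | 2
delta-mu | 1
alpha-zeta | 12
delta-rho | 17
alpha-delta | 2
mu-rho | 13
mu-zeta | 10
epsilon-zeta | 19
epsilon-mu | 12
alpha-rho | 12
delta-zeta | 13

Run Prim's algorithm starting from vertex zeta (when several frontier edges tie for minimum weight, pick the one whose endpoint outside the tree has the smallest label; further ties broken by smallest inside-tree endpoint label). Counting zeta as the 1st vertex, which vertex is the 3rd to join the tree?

mu

Prim, starting at zeta.
Step 1: frontier [rho-zeta 2, mu-zeta 10, alpha-zeta 12, delta-zeta 13, epsilon-zeta 19] → take rho-zeta (2); add rho.
Step 2: frontier [alpha-rho 12, mu-rho 13, delta-rho 17, mu-zeta 10, alpha-zeta 12, delta-zeta 13, epsilon-zeta 19] → take mu-zeta (10); add mu.
Step 3: frontier [delta-mu 1, alpha-mu 6, epsilon-mu 12, alpha-rho 12, delta-rho 17, alpha-zeta 12, delta-zeta 13, epsilon-zeta 19] → take delta-mu (1); add delta.
Step 4: frontier [alpha-delta 2, delta-epsilon 6, alpha-mu 6, epsilon-mu 12, alpha-rho 12, alpha-zeta 12, epsilon-zeta 19] → take alpha-delta (2); add alpha.
Step 5: frontier [delta-epsilon 6, epsilon-mu 12, epsilon-zeta 19] → take delta-epsilon (6); add epsilon.
Vertex order: zeta, rho, mu, delta, alpha, epsilon. The 3rd vertex is mu.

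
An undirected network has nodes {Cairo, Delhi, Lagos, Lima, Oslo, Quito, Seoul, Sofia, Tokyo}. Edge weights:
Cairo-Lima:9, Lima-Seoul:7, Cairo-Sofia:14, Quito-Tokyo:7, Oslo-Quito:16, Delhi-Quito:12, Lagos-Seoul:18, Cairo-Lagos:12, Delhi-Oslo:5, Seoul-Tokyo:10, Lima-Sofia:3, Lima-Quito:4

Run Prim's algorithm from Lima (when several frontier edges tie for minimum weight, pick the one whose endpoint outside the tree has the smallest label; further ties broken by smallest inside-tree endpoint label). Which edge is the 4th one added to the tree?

Quito-Tokyo

Prim, starting at Lima.
Step 1: cheapest edge leaving the tree is Lima-Sofia (3); add Sofia.
Step 2: cheapest edge leaving the tree is Lima-Quito (4); add Quito.
Step 3: cheapest edge leaving the tree is Lima-Seoul (7); add Seoul.
Step 4: cheapest edge leaving the tree is Quito-Tokyo (7); add Tokyo.
Step 5: cheapest edge leaving the tree is Cairo-Lima (9); add Cairo.
Step 6: cheapest edge leaving the tree is Delhi-Quito (12); add Delhi.
Step 7: cheapest edge leaving the tree is Delhi-Oslo (5); add Oslo.
Step 8: cheapest edge leaving the tree is Cairo-Lagos (12); add Lagos.
The 4th edge added is Quito-Tokyo.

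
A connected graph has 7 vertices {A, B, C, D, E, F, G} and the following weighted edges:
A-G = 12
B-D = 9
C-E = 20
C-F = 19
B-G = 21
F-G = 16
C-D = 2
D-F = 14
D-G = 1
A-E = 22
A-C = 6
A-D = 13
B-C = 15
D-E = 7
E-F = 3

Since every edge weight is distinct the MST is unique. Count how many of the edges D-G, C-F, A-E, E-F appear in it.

2

Kruskal's algorithm — process edges by increasing weight (ties by edge label):
D-G (1): add — endpoints in different components.
C-D (2): add — endpoints in different components.
E-F (3): add — endpoints in different components.
A-C (6): add — endpoints in different components.
D-E (7): add — endpoints in different components.
B-D (9): add — endpoints in different components.
MST edge set: {D-G, C-D, E-F, A-C, D-E, B-D}.
Of the listed edges, {D-G, E-F} are in the MST → 2.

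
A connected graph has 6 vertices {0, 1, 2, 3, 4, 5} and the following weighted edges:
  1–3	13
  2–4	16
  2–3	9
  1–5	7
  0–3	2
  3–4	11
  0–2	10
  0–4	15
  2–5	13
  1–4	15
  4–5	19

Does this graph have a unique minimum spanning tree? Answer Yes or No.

No

Kruskal's algorithm — process edges by increasing weight (ties by edge label):
0–3 (2): add. Components now {0,3} {1} {2} {4} {5}
1–5 (7): add. Components now {0,3} {1,5} {2} {4}
2–3 (9): add. Components now {0,2,3} {1,5} {4}
0–2 (10): skip — 0 and 2 already connected.
3–4 (11): add. Components now {0,2,3,4} {1,5}
1–3 (13): add. Components now {0,1,2,3,4,5}
Non-tree edge 2–5 has weight 13, equal to the heaviest edge on its tree cycle — swapping gives another MST of the same weight. Not unique.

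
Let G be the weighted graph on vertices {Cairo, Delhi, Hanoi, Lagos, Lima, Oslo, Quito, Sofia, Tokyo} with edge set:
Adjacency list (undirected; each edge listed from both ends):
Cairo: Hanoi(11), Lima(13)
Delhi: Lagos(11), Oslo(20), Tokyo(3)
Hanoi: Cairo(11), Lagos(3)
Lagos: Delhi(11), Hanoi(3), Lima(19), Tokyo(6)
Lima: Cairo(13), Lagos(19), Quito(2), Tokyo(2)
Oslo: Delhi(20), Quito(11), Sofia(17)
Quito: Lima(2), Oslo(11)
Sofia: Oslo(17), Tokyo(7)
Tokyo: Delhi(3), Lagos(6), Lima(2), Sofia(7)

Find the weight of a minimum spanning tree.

45

Kruskal: consider edges lightest-first.
Lima—Quito (2): add — endpoints in different components.
Lima—Tokyo (2): add — endpoints in different components.
Delhi—Tokyo (3): add — endpoints in different components.
Hanoi—Lagos (3): add — endpoints in different components.
Lagos—Tokyo (6): add — endpoints in different components.
Sofia—Tokyo (7): add — endpoints in different components.
Cairo—Hanoi (11): add — endpoints in different components.
Delhi—Lagos (11): skip — Delhi and Lagos already connected.
Oslo—Quito (11): add — endpoints in different components.
MST edges: Lima—Quito, Lima—Tokyo, Delhi—Tokyo, Hanoi—Lagos, Lagos—Tokyo, Sofia—Tokyo, Cairo—Hanoi, Oslo—Quito; total weight 2+2+3+3+6+7+11+11 = 45.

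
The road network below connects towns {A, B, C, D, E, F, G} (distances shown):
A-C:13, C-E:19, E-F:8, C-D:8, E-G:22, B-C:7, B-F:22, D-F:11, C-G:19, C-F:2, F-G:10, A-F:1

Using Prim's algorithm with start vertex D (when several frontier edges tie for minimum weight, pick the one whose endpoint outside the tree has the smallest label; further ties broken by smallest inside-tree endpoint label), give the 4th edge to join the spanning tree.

Grow the tree from D using Prim:
Step 1: frontier [C-D 8, D-F 11] → take C-D (8); add C.
Step 2: frontier [C-F 2, B-C 7, A-C 13, C-E 19, C-G 19, D-F 11] → take C-F (2); add F.
Step 3: frontier [B-C 7, A-C 13, C-E 19, C-G 19, A-F 1, E-F 8, F-G 10, B-F 22] → take A-F (1); add A.
Step 4: frontier [B-C 7, C-E 19, C-G 19, E-F 8, F-G 10, B-F 22] → take B-C (7); add B.
Step 5: frontier [C-E 19, C-G 19, E-F 8, F-G 10] → take E-F (8); add E.
Step 6: frontier [C-G 19, E-G 22, F-G 10] → take F-G (10); add G.
The 4th edge added is B-C.

B-C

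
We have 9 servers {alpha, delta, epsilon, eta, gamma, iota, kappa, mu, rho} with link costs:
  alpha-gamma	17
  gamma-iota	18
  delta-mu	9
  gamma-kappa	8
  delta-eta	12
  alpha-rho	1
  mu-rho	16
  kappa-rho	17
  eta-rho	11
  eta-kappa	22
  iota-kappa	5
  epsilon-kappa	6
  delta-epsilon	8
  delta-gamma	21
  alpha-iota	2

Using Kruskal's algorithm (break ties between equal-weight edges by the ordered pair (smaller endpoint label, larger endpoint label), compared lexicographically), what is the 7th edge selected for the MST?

Sort edges by weight, then run Kruskal:
alpha-rho (1): add — endpoints in different components.
alpha-iota (2): add — endpoints in different components.
iota-kappa (5): add — endpoints in different components.
epsilon-kappa (6): add — endpoints in different components.
delta-epsilon (8): add — endpoints in different components.
gamma-kappa (8): add — endpoints in different components.
delta-mu (9): add — endpoints in different components.
eta-rho (11): add — endpoints in different components.
The 7th edge added is delta-mu.

delta-mu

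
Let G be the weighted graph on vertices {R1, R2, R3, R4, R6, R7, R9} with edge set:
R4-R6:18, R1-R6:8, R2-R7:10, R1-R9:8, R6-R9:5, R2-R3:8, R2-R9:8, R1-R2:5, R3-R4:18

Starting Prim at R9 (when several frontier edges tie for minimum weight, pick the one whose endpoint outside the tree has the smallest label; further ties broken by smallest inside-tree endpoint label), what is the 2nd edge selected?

R1-R6

Grow the tree from R9 using Prim:
Step 1: frontier [R6-R9 5, R1-R9 8, R2-R9 8] → take R6-R9 (5); add R6.
Step 2: frontier [R1-R6 8, R4-R6 18, R1-R9 8, R2-R9 8] → take R1-R6 (8); add R1.
Step 3: frontier [R1-R2 5, R4-R6 18, R2-R9 8] → take R1-R2 (5); add R2.
Step 4: frontier [R2-R3 8, R2-R7 10, R4-R6 18] → take R2-R3 (8); add R3.
Step 5: frontier [R2-R7 10, R3-R4 18, R4-R6 18] → take R2-R7 (10); add R7.
Step 6: frontier [R3-R4 18, R4-R6 18] → take R3-R4 (18); add R4.
The 2nd edge added is R1-R6.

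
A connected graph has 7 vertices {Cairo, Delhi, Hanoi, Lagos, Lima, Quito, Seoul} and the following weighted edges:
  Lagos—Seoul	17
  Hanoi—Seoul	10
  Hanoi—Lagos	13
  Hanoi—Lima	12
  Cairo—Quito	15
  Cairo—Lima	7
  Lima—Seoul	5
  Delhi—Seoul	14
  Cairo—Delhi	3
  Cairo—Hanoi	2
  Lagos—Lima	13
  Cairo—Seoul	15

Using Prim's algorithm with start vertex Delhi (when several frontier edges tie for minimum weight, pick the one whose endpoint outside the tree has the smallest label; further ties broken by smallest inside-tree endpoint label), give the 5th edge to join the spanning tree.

Hanoi-Lagos

Grow the tree from Delhi using Prim:
Step 1: frontier [Cairo—Delhi 3, Delhi—Seoul 14] → take Cairo—Delhi (3); add Cairo.
Step 2: frontier [Cairo—Hanoi 2, Cairo—Lima 7, Cairo—Quito 15, Cairo—Seoul 15, Delhi—Seoul 14] → take Cairo—Hanoi (2); add Hanoi.
Step 3: frontier [Cairo—Lima 7, Cairo—Quito 15, Cairo—Seoul 15, Delhi—Seoul 14, Hanoi—Seoul 10, Hanoi—Lima 12, Hanoi—Lagos 13] → take Cairo—Lima (7); add Lima.
Step 4: frontier [Cairo—Quito 15, Cairo—Seoul 15, Delhi—Seoul 14, Hanoi—Seoul 10, Hanoi—Lagos 13, Lima—Seoul 5, Lagos—Lima 13] → take Lima—Seoul (5); add Seoul.
Step 5: frontier [Cairo—Quito 15, Hanoi—Lagos 13, Lagos—Lima 13, Lagos—Seoul 17] → take Hanoi—Lagos (13); add Lagos.
Step 6: frontier [Cairo—Quito 15] → take Cairo—Quito (15); add Quito.
The 5th edge added is Hanoi—Lagos.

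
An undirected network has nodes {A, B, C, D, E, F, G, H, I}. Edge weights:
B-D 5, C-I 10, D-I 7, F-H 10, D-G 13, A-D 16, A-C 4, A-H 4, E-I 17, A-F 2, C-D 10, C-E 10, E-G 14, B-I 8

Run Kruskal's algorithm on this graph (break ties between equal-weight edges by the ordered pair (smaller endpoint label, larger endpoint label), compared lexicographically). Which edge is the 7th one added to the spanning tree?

Kruskal's algorithm — process edges by increasing weight (ties by edge label):
A-F (2): add — endpoints in different components.
A-C (4): add — endpoints in different components.
A-H (4): add — endpoints in different components.
B-D (5): add — endpoints in different components.
D-I (7): add — endpoints in different components.
B-I (8): skip — B and I already connected.
C-D (10): add — endpoints in different components.
C-E (10): add — endpoints in different components.
C-I (10): skip — C and I already connected.
F-H (10): skip — F and H already connected.
D-G (13): add — endpoints in different components.
The 7th edge added is C-E.

C-E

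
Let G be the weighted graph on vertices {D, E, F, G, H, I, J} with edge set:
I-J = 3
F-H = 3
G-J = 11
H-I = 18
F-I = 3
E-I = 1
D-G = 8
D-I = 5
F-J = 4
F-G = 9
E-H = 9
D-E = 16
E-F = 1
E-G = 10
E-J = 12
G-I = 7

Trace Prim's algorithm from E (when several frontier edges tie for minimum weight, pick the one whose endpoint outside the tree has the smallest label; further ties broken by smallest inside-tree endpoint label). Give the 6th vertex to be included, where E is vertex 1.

D

Prim, starting at E.
Step 1: cheapest edge leaving the tree is E-F (1); add F.
Step 2: cheapest edge leaving the tree is E-I (1); add I.
Step 3: cheapest edge leaving the tree is F-H (3); add H.
Step 4: cheapest edge leaving the tree is I-J (3); add J.
Step 5: cheapest edge leaving the tree is D-I (5); add D.
Step 6: cheapest edge leaving the tree is G-I (7); add G.
Vertex order: E, F, I, H, J, D, G. The 6th vertex is D.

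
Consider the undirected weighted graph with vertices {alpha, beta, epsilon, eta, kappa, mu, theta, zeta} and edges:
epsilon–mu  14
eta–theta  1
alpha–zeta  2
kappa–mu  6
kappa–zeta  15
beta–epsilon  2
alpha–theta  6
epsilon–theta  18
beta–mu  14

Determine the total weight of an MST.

Prim's algorithm from kappa:
Step 1: frontier [kappa–mu 6, kappa–zeta 15] → take kappa–mu (6); add mu.
Step 2: frontier [kappa–zeta 15, beta–mu 14, epsilon–mu 14] → take beta–mu (14); add beta.
Step 3: frontier [beta–epsilon 2, kappa–zeta 15, epsilon–mu 14] → take beta–epsilon (2); add epsilon.
Step 4: frontier [epsilon–theta 18, kappa–zeta 15] → take kappa–zeta (15); add zeta.
Step 5: frontier [epsilon–theta 18, alpha–zeta 2] → take alpha–zeta (2); add alpha.
Step 6: frontier [alpha–theta 6, epsilon–theta 18] → take alpha–theta (6); add theta.
Step 7: frontier [eta–theta 1] → take eta–theta (1); add eta.
MST edges: kappa–mu, beta–mu, beta–epsilon, kappa–zeta, alpha–zeta, alpha–theta, eta–theta; total weight 6+14+2+15+2+6+1 = 46.

46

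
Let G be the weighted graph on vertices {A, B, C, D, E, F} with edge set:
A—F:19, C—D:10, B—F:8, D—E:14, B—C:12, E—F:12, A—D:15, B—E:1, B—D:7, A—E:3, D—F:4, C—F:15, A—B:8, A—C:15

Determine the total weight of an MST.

25

Kruskal: consider edges lightest-first.
B—E (1): add — endpoints in different components.
A—E (3): add — endpoints in different components.
D—F (4): add — endpoints in different components.
B—D (7): add — endpoints in different components.
A—B (8): skip — A and B already connected.
B—F (8): skip — B and F already connected.
C—D (10): add — endpoints in different components.
MST edges: B—E, A—E, D—F, B—D, C—D; total weight 1+3+4+7+10 = 25.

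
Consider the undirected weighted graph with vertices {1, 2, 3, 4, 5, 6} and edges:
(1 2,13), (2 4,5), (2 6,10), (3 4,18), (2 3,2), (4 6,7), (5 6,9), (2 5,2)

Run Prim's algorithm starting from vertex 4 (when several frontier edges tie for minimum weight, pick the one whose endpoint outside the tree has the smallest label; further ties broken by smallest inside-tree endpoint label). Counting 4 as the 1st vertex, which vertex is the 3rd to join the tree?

3

Prim, starting at 4.
Step 1: frontier [2 4 5, 4 6 7, 3 4 18] → take 2 4 (5); add 2.
Step 2: frontier [2 3 2, 2 5 2, 2 6 10, 1 2 13, 4 6 7, 3 4 18] → take 2 3 (2); add 3.
Step 3: frontier [2 5 2, 2 6 10, 1 2 13, 4 6 7] → take 2 5 (2); add 5.
Step 4: frontier [2 6 10, 1 2 13, 4 6 7, 5 6 9] → take 4 6 (7); add 6.
Step 5: frontier [1 2 13] → take 1 2 (13); add 1.
Vertex order: 4, 2, 3, 5, 6, 1. The 3rd vertex is 3.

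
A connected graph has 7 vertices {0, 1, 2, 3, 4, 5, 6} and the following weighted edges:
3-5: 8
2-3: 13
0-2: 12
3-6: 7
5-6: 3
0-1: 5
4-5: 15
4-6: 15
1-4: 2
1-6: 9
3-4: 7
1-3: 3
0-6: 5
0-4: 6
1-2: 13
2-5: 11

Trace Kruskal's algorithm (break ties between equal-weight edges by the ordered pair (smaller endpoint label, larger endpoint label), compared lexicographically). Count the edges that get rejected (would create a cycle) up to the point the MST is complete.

Sort edges by weight, then run Kruskal:
1-4 (2): add. Components now {0} {1,4} {2} {3} {5} {6}
1-3 (3): add. Components now {0} {1,3,4} {2} {5} {6}
5-6 (3): add. Components now {0} {1,3,4} {2} {5,6}
0-1 (5): add. Components now {0,1,3,4} {2} {5,6}
0-6 (5): add. Components now {0,1,3,4,5,6} {2}
0-4 (6): skip — 0 and 4 already connected.
3-4 (7): skip — 3 and 4 already connected.
3-6 (7): skip — 3 and 6 already connected.
3-5 (8): skip — 3 and 5 already connected.
1-6 (9): skip — 1 and 6 already connected.
2-5 (11): add. Components now {0,1,2,3,4,5,6}
Edges rejected before the tree was complete: 5.

5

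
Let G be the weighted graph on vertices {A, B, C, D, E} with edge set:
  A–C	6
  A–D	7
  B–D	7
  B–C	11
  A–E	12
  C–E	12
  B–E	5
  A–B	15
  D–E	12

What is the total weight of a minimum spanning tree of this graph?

Kruskal's algorithm — process edges by increasing weight (ties by edge label):
B–E (5): add. Components now {A} {B,E} {C} {D}
A–C (6): add. Components now {A,C} {B,E} {D}
A–D (7): add. Components now {A,C,D} {B,E}
B–D (7): add. Components now {A,B,C,D,E}
MST edges: B–E, A–C, A–D, B–D; total weight 5+6+7+7 = 25.

25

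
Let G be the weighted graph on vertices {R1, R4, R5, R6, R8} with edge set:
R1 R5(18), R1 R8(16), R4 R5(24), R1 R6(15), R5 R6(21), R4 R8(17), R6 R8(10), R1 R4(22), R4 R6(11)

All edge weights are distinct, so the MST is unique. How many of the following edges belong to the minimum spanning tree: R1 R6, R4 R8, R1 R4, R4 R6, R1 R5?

Kruskal's algorithm — process edges by increasing weight (ties by edge label):
R6 R8 (10): add. Components now {R6,R8} {R5} {R4} {R1}
R4 R6 (11): add. Components now {R4,R6,R8} {R5} {R1}
R1 R6 (15): add. Components now {R1,R4,R6,R8} {R5}
R1 R8 (16): skip — R8 and R1 already connected.
R4 R8 (17): skip — R8 and R4 already connected.
R1 R5 (18): add. Components now {R1,R4,R5,R6,R8}
MST edge set: {R6 R8, R4 R6, R1 R6, R1 R5}.
Of the listed edges, {R1 R6, R4 R6, R1 R5} are in the MST → 3.

3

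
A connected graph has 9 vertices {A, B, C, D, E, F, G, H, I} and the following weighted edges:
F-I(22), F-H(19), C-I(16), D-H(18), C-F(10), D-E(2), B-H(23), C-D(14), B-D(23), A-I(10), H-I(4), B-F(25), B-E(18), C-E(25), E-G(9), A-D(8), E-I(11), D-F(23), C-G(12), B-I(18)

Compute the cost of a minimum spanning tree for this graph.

73

Kruskal: consider edges lightest-first.
D-E (2): add — endpoints in different components.
H-I (4): add — endpoints in different components.
A-D (8): add — endpoints in different components.
E-G (9): add — endpoints in different components.
A-I (10): add — endpoints in different components.
C-F (10): add — endpoints in different components.
E-I (11): skip — E and I already connected.
C-G (12): add — endpoints in different components.
C-D (14): skip — C and D already connected.
C-I (16): skip — C and I already connected.
B-E (18): add — endpoints in different components.
MST edges: D-E, H-I, A-D, E-G, A-I, C-F, C-G, B-E; total weight 2+4+8+9+10+10+12+18 = 73.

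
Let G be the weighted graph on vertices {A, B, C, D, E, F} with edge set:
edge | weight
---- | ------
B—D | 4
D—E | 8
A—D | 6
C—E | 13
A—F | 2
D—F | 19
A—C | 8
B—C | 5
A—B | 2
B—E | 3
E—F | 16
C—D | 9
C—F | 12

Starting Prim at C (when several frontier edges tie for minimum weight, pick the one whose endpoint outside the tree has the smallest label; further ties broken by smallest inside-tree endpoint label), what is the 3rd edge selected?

A-F

Grow the tree from C using Prim:
Step 1: frontier [B—C 5, A—C 8, C—D 9, C—F 12, C—E 13] → take B—C (5); add B.
Step 2: frontier [A—B 2, B—E 3, B—D 4, A—C 8, C—D 9, C—F 12, C—E 13] → take A—B (2); add A.
Step 3: frontier [A—F 2, A—D 6, B—E 3, B—D 4, C—D 9, C—F 12, C—E 13] → take A—F (2); add F.
Step 4: frontier [A—D 6, B—E 3, B—D 4, C—D 9, C—E 13, E—F 16, D—F 19] → take B—E (3); add E.
Step 5: frontier [A—D 6, B—D 4, C—D 9, D—E 8, D—F 19] → take B—D (4); add D.
The 3rd edge added is A—F.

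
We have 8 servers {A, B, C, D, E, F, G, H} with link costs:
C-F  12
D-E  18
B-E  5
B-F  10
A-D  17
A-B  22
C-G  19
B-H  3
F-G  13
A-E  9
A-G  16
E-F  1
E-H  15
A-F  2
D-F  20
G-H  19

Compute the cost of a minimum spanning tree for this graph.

Prim's algorithm from E:
Step 1: cheapest edge leaving the tree is E-F (1); add F.
Step 2: cheapest edge leaving the tree is A-F (2); add A.
Step 3: cheapest edge leaving the tree is B-E (5); add B.
Step 4: cheapest edge leaving the tree is B-H (3); add H.
Step 5: cheapest edge leaving the tree is C-F (12); add C.
Step 6: cheapest edge leaving the tree is F-G (13); add G.
Step 7: cheapest edge leaving the tree is A-D (17); add D.
MST edges: E-F, A-F, B-E, B-H, C-F, F-G, A-D; total weight 1+2+5+3+12+13+17 = 53.

53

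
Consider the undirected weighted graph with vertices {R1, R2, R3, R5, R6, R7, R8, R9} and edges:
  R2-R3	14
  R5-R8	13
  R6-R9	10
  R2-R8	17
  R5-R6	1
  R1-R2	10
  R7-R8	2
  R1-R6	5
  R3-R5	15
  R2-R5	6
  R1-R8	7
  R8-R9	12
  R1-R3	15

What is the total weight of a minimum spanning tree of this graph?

Prim, starting at R1.
Step 1: cheapest edge leaving the tree is R1-R6 (5); add R6.
Step 2: cheapest edge leaving the tree is R5-R6 (1); add R5.
Step 3: cheapest edge leaving the tree is R2-R5 (6); add R2.
Step 4: cheapest edge leaving the tree is R1-R8 (7); add R8.
Step 5: cheapest edge leaving the tree is R7-R8 (2); add R7.
Step 6: cheapest edge leaving the tree is R6-R9 (10); add R9.
Step 7: cheapest edge leaving the tree is R2-R3 (14); add R3.
MST edges: R1-R6, R5-R6, R2-R5, R1-R8, R7-R8, R6-R9, R2-R3; total weight 5+1+6+7+2+10+14 = 45.

45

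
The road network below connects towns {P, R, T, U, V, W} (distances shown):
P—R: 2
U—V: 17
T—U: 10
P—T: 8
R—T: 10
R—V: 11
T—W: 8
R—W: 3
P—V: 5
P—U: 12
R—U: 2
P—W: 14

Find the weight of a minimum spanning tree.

20

Sort edges by weight, then run Kruskal:
P—R (2): add — endpoints in different components.
R—U (2): add — endpoints in different components.
R—W (3): add — endpoints in different components.
P—V (5): add — endpoints in different components.
P—T (8): add — endpoints in different components.
MST edges: P—R, R—U, R—W, P—V, P—T; total weight 2+2+3+5+8 = 20.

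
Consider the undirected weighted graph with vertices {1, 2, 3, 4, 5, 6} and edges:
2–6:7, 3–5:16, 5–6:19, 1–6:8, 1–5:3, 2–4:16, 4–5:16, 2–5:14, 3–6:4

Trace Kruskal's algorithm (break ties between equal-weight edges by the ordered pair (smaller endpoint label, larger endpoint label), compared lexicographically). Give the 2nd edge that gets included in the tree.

Sort edges by weight, then run Kruskal:
1–5 (3): add — endpoints in different components.
3–6 (4): add — endpoints in different components.
2–6 (7): add — endpoints in different components.
1–6 (8): add — endpoints in different components.
2–5 (14): skip — 2 and 5 already connected.
2–4 (16): add — endpoints in different components.
The 2nd edge added is 3–6.

3-6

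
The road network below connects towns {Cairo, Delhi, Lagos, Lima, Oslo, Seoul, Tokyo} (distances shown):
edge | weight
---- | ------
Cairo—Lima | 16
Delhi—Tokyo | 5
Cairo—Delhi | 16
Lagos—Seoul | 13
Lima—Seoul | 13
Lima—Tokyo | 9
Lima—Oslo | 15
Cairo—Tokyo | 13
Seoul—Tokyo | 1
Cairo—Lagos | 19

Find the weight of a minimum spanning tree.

56

Kruskal's algorithm — process edges by increasing weight (ties by edge label):
Seoul—Tokyo (1): add — endpoints in different components.
Delhi—Tokyo (5): add — endpoints in different components.
Lima—Tokyo (9): add — endpoints in different components.
Cairo—Tokyo (13): add — endpoints in different components.
Lagos—Seoul (13): add — endpoints in different components.
Lima—Seoul (13): skip — Lima and Seoul already connected.
Lima—Oslo (15): add — endpoints in different components.
MST edges: Seoul—Tokyo, Delhi—Tokyo, Lima—Tokyo, Cairo—Tokyo, Lagos—Seoul, Lima—Oslo; total weight 1+5+9+13+13+15 = 56.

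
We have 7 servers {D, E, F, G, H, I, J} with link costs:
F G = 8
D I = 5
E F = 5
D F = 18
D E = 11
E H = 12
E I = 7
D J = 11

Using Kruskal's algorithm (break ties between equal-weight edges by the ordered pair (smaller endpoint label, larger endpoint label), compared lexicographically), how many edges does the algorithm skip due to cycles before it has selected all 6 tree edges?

1

Kruskal: consider edges lightest-first.
D I (5): add. Components now {D,I} {E} {F} {G} {H} {J}
E F (5): add. Components now {D,I} {E,F} {G} {H} {J}
E I (7): add. Components now {D,E,F,I} {G} {H} {J}
F G (8): add. Components now {D,E,F,G,I} {H} {J}
D E (11): skip — D and E already connected.
D J (11): add. Components now {D,E,F,G,I,J} {H}
E H (12): add. Components now {D,E,F,G,H,I,J}
Edges rejected before the tree was complete: 1.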